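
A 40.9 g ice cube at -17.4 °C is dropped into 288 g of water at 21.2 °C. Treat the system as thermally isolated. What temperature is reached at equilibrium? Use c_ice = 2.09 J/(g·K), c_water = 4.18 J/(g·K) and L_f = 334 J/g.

T_f ≈ 7.5 °C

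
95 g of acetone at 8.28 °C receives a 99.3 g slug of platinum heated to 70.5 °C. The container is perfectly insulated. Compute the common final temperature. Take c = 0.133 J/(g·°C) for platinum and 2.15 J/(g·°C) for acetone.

T_f ≈ 12.1 °C

With ΣQ=0 the equilibrium temperature is the m·c-weighted mean:
T_f = (13.21·70.5 + 204.25·8.28) / (13.21 + 204.25)
    = 2622.3 / 217.46 ≈ 12.06 °C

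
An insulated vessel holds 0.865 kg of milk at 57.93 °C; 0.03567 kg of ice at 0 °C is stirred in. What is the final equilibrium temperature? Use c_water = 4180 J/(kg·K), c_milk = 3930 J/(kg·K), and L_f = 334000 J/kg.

Conservation of energy gives ΣQ = 0:
latent heat to melt: 0.03567·334000 = 11914
  meltwater 0→T: 0.03567·4180·T = 149.1 T
  milk: 3399.4(T − 57.93)
3548.6 T = 196930 − 11914 = 185016
T ≈ 52.14 °C — above 0 °C, consistent with complete melting.

T_f ≈ 52.1 °C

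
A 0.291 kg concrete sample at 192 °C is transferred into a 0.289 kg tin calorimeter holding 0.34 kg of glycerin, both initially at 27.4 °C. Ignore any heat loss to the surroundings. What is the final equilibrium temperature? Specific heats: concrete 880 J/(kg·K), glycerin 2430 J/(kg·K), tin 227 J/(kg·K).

T_f ≈ 64.1 °C

Let T be the final temperature. ΣQ_i = 0:
0.291·880·(T − 192) + 0.34·2430·(T − 27.4) + 0.289·227·(T − 27.4) = 0
256.08(T − 192) + 826.2(T − 27.4) + 65.6(T − 27.4) = 0
(256.08 + 826.2 + 65.6) T = 256.08·192 + 826.2·27.4 + 65.6·27.4
T = 73603/1147.9 ≈ 64.12 °C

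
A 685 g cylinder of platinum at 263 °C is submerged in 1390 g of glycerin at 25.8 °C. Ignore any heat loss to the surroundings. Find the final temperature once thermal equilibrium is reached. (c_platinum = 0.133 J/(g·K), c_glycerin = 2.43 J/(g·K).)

Taking heat into each body as positive, Σ m c ΔT = 0:
685·0.133·(T − 263) + 1390·2.43·(T − 25.8) = 0
91.11(T − 263) + 3377.7(T − 25.8) = 0
(91.11 + 3377.7) T = 91.11·263 + 3377.7·25.8
T = 111105 / 3468.8 = 32 °C

T_f ≈ 32.0 °C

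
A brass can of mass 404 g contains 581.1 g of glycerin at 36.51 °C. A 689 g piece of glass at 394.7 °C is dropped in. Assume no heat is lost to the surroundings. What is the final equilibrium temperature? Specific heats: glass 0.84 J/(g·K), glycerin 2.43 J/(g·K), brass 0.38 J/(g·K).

Heat gained plus heat lost sum to zero:
689×0.84×(T − 394.7) + 581.1×2.43×(T − 36.51) + 404×0.38×(T − 36.51) = 0
2144.4 T = 285596
T = 285596/2144.4 ≈ 133.19 °C

T_f ≈ 133.2 °C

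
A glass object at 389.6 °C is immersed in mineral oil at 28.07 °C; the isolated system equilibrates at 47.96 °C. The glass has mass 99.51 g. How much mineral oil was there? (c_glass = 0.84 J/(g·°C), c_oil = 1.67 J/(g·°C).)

|Q_glass| = |Q_oil|:
99.51·0.84·(389.6 − 47.96) = m·1.67·(47.96 − 28.07)
33.22 m = 28557  ⇒  m ≈ 859.7 g

m ≈ 860 g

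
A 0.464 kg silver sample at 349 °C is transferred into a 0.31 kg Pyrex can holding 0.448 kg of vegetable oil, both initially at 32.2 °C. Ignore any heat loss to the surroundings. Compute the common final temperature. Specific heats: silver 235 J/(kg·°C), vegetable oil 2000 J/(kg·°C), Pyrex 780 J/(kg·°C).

Heat gained plus heat lost sum to zero:
0.464×235×(T − 349) + 0.448×2000×(T − 32.2) + 0.31×780×(T − 32.2) = 0
1246.8 T = 74692
T ≈ 59.91 °C

T_f ≈ 59.9 °C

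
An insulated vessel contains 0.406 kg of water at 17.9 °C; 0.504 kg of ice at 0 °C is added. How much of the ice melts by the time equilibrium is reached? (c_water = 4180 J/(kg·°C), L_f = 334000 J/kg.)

Heat available from the water dropping to 0 °C: 0.406·4180·17.9 = 30378 J.
Melting all 0.504 kg of ice would need 0.504·334000 = 168336 J.
30378 J < 168336 J, so only part of the ice melts and the system sits at 0 °C.
m_melted·334000 = 30378  ⇒  m_melted ≈ 0.09095 kg.

m_melted ≈ 0.091 kg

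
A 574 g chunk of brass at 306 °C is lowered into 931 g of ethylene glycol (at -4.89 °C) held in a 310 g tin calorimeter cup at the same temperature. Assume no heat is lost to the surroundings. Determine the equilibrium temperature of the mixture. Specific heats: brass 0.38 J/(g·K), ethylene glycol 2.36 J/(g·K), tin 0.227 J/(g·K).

T_f ≈ 22.4 °C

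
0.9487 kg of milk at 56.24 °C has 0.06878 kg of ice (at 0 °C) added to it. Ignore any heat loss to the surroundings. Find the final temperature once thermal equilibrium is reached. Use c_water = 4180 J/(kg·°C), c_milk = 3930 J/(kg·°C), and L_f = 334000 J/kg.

Energy balance with sensible and latent terms:
latent heat to melt: 0.06878·334000 = 22973
  meltwater 0→T: 0.06878·4180·T = 287.5 T
  milk: 3728.4(T − 56.24)
4015.9 T = 209685 − 22973 = 186712
T ≈ 46.49 °C. Since T > 0 °C, the all-ice-melts assumption holds.

T_f ≈ 46.5 °C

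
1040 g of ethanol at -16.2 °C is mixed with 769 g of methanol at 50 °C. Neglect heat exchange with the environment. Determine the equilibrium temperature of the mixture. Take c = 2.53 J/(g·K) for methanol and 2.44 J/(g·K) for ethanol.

T_f ≈ 12.5 °C

With ΣQ=0 the equilibrium temperature is the m·c-weighted mean:
T_f = (1945.6*50 + 2537.6*(-16.2)) / (1945.6 + 2537.6)
    = 56169 / 4483.2 ≈ 12.53 °C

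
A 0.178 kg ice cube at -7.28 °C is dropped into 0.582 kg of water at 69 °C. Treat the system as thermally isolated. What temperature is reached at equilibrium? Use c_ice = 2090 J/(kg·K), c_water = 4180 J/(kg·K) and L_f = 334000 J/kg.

T_f ≈ 33.3 °C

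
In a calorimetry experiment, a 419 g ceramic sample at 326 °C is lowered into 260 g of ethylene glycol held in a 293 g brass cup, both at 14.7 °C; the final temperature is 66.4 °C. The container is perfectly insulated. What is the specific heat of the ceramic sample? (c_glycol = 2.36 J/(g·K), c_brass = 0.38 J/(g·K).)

c ≈ 0.345 J/(g·K)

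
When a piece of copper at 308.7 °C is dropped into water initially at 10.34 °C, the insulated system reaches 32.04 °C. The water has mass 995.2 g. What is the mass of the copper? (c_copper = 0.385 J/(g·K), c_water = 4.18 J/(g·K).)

m ≈ 847 g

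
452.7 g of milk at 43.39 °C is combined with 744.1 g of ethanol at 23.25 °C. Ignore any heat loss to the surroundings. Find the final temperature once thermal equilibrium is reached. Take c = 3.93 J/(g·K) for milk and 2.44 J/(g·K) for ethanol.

T_f ≈ 33.2 °C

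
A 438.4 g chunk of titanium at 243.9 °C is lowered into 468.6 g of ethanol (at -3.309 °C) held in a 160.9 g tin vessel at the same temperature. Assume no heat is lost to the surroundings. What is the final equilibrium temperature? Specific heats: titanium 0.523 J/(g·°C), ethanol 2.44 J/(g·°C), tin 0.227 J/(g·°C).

T_f ≈ 36.9 °C

Heat gained plus heat lost sum to zero:
438.4·0.523·(T − 243.9) + 468.6·2.44·(T − (-3.309)) + 160.9·0.227·(T − (-3.309)) = 0
229.28(T − 243.9) + 1143.4(T − (-3.309)) + 36.52(T − (-3.309)) = 0
(229.28 + 1143.4 + 36.52) T = 229.28·243.9 + 1143.4·(-3.309) + 36.52·(-3.309)
T = 52018 / 1409.2 = 36.9 °C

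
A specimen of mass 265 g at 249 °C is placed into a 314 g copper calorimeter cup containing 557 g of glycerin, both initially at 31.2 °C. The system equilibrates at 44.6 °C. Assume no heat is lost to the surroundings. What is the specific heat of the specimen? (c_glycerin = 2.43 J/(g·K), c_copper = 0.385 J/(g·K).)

Setting the total heat transfer to zero:
265·c·(44.6 − 249) + 557·2.43·(44.6 − 31.2) + 314·0.385·(44.6 − 31.2) = 0
-54166 c = -19757
c = -19757/-54166 ≈ 0.3647 J/(g·K)

c ≈ 0.365 J/(g·K)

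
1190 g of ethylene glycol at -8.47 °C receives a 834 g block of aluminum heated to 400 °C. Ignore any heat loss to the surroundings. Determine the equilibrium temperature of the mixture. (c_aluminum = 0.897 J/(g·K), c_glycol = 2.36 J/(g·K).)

T_f ≈ 77.5 °C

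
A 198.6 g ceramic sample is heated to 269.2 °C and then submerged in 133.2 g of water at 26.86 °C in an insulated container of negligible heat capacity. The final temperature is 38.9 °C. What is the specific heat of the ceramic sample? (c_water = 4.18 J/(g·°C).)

c ≈ 0.147 J/(g·°C)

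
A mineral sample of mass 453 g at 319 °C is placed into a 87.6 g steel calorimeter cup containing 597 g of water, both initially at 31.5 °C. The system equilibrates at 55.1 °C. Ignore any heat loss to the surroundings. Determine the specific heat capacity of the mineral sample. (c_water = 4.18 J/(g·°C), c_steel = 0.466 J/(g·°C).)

Net heat exchanged in the isolated system is zero:
453×c×(55.1 − 319) + 597×4.18×(55.1 − 31.5) + 87.6×0.466×(55.1 − 31.5) = 0
-119547 c = -59856
c = -59856/-119547 ≈ 0.5007 J/(g·°C)

c ≈ 0.501 J/(g·°C)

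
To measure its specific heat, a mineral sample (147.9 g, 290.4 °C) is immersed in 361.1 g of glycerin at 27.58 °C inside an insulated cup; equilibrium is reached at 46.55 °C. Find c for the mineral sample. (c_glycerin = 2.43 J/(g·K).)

Heat lost by the mineral sample = heat gained by the glycerin:
147.9·c·(290.4 − 46.55) = 361.1·2.43·(46.55 − 27.58)
36065 c = 16646  ⇒  c ≈ 0.4615 J/(g·K)

c ≈ 0.462 J/(g·K)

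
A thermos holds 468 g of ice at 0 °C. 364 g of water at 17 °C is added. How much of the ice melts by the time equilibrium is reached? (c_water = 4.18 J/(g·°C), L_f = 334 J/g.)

m_melted ≈ 77.4 g

Cooling the water to 0 °C releases 364×4.18×17 = 25866 J.
Melting all 468 g of ice would need 468×334 = 156312 J.
25866 J < 156312 J, so only part of the ice melts and the system sits at 0 °C.
Mass melted = 25866/334 ≈ 77.44 g.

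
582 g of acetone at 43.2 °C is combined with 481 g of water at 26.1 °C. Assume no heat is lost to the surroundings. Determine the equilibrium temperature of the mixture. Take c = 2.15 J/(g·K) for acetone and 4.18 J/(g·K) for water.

T_f = Σ m_i c_i T_i / Σ m_i c_i:
T_f = (1251.3·43.2 + 2010.6·26.1) / (1251.3 + 2010.6)
    = 106532 / 3261.9 ≈ 32.66 °C

T_f ≈ 32.7 °C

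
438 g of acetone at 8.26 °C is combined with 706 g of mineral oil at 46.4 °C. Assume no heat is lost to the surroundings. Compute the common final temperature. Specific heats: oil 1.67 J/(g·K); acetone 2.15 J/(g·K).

T_f ≈ 29.5 °C

Heat gained plus heat lost sum to zero:
706*1.67*(T − 46.4) + 438*2.15*(T − 8.26) = 0
1179(T − 46.4) + 941.7(T − 8.26) = 0
(1179 + 941.7) T = 1179*46.4 + 941.7*8.26
T = 62485/2120.7 ≈ 29.46 °C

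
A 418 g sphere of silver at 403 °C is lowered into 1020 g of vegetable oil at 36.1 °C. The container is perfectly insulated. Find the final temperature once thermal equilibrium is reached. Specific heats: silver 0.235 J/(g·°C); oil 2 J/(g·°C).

|Q_silver| = |Q_oil|:
418·0.235·(403 − T) = 1020·2·(T − 36.1)
98.23(403 − T) = 2040(T − 36.1)
2138.2 T = 113231  ⇒  T ≈ 52.96 °C

T_f ≈ 53.0 °C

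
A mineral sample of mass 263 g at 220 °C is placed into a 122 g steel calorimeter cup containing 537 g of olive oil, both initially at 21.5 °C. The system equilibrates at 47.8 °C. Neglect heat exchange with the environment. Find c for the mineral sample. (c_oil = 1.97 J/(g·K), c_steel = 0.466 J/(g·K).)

c ≈ 0.647 J/(g·K)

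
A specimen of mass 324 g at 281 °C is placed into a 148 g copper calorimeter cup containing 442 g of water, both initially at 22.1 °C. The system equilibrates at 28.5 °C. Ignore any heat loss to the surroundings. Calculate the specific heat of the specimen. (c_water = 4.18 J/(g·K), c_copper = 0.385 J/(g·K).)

c ≈ 0.149 J/(g·K)

Conservation of energy gives ΣQ = 0:
324×c×(28.5 − 281) + 442×4.18×(28.5 − 22.1) + 148×0.385×(28.5 − 22.1) = 0
-81810 c = -12189
c = -12189/-81810 ≈ 0.149 J/(g·K)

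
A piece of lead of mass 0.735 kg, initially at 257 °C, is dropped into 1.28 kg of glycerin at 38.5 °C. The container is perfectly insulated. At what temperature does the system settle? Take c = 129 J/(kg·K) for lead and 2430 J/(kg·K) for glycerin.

Heat gained plus heat lost sum to zero:
0.735×129×(T − 257) + 1.28×2430×(T − 38.5) = 0
(94.81 + 3110.4) T = 94.81×257 + 3110.4×38.5
T = 144118 / 3205.2 = 45 °C

T_f ≈ 45.0 °C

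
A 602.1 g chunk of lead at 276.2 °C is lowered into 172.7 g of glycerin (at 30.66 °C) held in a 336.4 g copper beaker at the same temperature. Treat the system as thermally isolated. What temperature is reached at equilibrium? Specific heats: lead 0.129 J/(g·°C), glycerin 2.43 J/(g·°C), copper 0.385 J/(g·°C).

T_f ≈ 61.1 °C

Conservation of energy gives ΣQ = 0:
602.1×0.129×(T − 276.2) + 172.7×2.43×(T − 30.66) + 336.4×0.385×(T − 30.66) = 0
(77.67 + 419.66 + 129.51) T = 77.67×276.2 + 419.66×30.66 + 129.51×30.66
T = 38290 / 626.85 = 61.1 °C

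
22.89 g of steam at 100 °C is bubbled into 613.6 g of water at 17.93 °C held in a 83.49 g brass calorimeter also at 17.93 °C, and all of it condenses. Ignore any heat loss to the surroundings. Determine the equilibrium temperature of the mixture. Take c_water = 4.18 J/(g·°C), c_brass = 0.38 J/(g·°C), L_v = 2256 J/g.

T_f ≈ 40.0 °C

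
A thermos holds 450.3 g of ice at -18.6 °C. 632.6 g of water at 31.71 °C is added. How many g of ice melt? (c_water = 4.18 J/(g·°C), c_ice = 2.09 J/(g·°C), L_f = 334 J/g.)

Water can give up m c ΔT = 632.6×4.18×31.71 = 83850 J before reaching 0 °C.
Warming the ice to 0 °C takes 450.3×2.09×18.6 = 17505 J, leaving 66345 J for melting.
Fully melting the ice requires m_ice L_f = 450.3×334 = 150400 J.
Since 66345 < 150400 J, not all the ice melts; equilibrium is at 0 °C.
Mass melted = 66345/334 ≈ 198.6 g.

m_melted ≈ 199 g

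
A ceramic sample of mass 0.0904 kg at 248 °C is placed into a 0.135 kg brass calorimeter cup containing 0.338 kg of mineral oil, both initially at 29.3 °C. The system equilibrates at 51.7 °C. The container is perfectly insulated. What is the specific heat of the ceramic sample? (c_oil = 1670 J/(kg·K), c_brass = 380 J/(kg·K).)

c ≈ 777 J/(kg·K)

Taking heat into each body as positive, Σ m c ΔT = 0:
0.0904×c×(51.7 − 248) + 0.338×1670×(51.7 − 29.3) + 0.135×380×(51.7 − 29.3) = 0
-17.75 c = -13793
c = -13793/-17.75 ≈ 777.3 J/(kg·K)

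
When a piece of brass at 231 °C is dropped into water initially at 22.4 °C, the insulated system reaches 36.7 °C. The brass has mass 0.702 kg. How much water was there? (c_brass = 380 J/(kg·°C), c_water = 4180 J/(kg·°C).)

Heat gained plus heat lost sum to zero:
0.702×380×(36.7 − 231) + m×4180×(36.7 − 22.4) = 0
59774 m = 51831
m = 51831/59774 ≈ 0.8671 kg

m ≈ 0.867 kg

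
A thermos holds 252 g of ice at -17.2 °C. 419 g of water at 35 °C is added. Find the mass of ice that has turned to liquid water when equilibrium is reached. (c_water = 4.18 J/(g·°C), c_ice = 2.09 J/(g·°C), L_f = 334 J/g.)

m_melted ≈ 156 g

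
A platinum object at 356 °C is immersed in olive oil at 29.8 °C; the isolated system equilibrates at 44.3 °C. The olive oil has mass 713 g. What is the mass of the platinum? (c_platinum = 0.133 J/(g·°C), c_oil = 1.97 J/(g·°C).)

|Q_platinum| = |Q_oil|:
m×0.133×(356 − 44.3) = 713×1.97×(44.3 − 29.8)
41.46 m = 20367  ⇒  m ≈ 491.3 g

m ≈ 491 g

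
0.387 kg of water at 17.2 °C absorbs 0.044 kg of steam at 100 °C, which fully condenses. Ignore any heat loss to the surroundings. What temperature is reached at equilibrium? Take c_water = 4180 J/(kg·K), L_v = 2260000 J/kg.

Energy balance with sensible and latent terms:
steam→water at 100 °C releases m L_v = 0.044×2260000 = 99440
  condensate cools 100→T: 0.044×4180×(T − 100) = 183.92(T − 100)
  water warms: 0.387×4180×(T − 17.2) = 1617.7(T − 17.2)
1801.6 T = 99440 + 18392 + 27824 = 145656
T ≈ 80.85 °C (< 100 °C, so full condensation is consistent).

T_f ≈ 80.8 °C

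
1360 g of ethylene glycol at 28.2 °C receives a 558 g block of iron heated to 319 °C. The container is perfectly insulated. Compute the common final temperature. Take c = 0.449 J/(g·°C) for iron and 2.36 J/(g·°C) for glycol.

T_f ≈ 49.3 °C

T_f is the heat-capacity-weighted average of the initial temperatures:
T_f = (250.54·319 + 3209.6·28.2) / (250.54 + 3209.6)
    = 170434 / 3460.1 ≈ 49.26 °C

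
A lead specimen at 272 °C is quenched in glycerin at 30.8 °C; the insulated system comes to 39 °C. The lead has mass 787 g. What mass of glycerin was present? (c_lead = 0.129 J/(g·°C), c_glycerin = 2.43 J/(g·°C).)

Heat lost by the lead = heat gained by the glycerin:
787·0.129·(272 − 39) = m·2.43·(39 − 30.8)
19.93 m = 23655  ⇒  m ≈ 1187 g

m ≈ 1190 g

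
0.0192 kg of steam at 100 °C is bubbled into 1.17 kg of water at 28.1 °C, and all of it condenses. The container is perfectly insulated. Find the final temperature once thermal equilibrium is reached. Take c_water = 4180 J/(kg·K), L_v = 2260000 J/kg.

Energy balance with sensible and latent terms:
steam→water at 100 °C releases m L_v = 0.0192×2260000 = 43392; condensed water 100 °C→T: 80.26(T − 100); water warms: 1.17×4180×(T − 28.1) = 4890.6(T − 28.1)
4970.9 T = 43392 + 8025.6 + 137426 = 188843
T ≈ 37.99 °C, under the boiling point, so the assumption holds.

T_f ≈ 38.0 °C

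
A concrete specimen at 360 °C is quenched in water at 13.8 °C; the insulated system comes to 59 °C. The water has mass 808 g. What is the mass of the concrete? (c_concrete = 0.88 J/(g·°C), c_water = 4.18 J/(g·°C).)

m ≈ 576 g

Heat gained plus heat lost sum to zero:
m·0.88·(59 − 360) + 808·4.18·(59 − 13.8) = 0
-264.88 m = -152660
m = -152660/-264.88 ≈ 576.3 g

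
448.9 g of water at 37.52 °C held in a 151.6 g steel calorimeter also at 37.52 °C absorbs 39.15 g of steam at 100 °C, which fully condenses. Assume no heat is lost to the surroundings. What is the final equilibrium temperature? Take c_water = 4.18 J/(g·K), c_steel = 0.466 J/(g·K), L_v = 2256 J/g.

Let T be the final temperature. ΣQ_i = 0:
condense steam: −39.15×2256 = −88322; condensed water 100 °C→T: 163.65(T − 100); water warms: 448.9×4.18×(T − 37.52) = 1876.4(T − 37.52); cup: 70.65(T − 37.52)
2110.7 T = 88322 + 16365 + 73053 = 177740
T ≈ 84.21 °C — below 100 °C, confirming all the steam condensed.

T_f ≈ 84.2 °C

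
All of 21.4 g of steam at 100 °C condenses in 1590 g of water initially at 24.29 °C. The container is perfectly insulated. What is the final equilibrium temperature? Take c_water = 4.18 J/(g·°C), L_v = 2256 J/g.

T_f ≈ 32.5 °C

Taking heat into each body as positive, Σ m c ΔT = 0:
condense steam: −21.4·2256 = −48278; condensed water 100 °C→T: 89.45(T − 100); original water: 6646.2(T − 24.29)
6735.7 T = 48278 + 8945.2 + 161436 = 218660
T ≈ 32.46 °C, under the boiling point, so the assumption holds.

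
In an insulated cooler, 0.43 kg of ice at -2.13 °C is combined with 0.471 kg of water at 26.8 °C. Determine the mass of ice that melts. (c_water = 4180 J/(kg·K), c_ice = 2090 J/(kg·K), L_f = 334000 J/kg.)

Heat available from the water dropping to 0 °C: 0.471×4180×26.8 = 52763 J.
Warming the ice to 0 °C takes 0.43×2090×2.13 = 1914.2 J, leaving 50849 J for melting.
Fully melting the ice requires m_ice L_f = 0.43×334000 = 143620 J.
50849 J < 143620 J, so only part of the ice melts and the system sits at 0 °C.
m_melted×334000 = 50849  ⇒  m_melted ≈ 0.1522 kg.

m_melted ≈ 0.152 kg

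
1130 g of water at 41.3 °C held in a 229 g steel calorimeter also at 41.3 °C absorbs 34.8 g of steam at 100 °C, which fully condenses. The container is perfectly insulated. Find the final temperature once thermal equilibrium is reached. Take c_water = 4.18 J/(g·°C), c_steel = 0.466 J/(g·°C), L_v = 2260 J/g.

Sum of m c ΔT and latent-heat terms is zero:
steam→water at 100 °C releases m L_v = 34.8·2260 = 78648
  condensed water 100 °C→T: 145.46(T − 100)
  original water: 4723.4(T − 41.3)
  steel cup: 229·0.466·(T − 41.3) = 106.71(T − 41.3)
4975.6 T = 78648 + 14546 + 199484 = 292678
T ≈ 58.82 °C — below 100 °C, confirming all the steam condensed.

T_f ≈ 58.8 °C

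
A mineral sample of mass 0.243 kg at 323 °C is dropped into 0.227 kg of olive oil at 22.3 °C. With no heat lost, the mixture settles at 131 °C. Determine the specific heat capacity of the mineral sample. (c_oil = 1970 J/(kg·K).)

Heat gained plus heat lost sum to zero:
0.243×c×(131 − 323) + 0.227×1970×(131 − 22.3) = 0
-46.66 c = -48610
c = -48610/-46.66 ≈ 1042 J/(kg·K)

c ≈ 1040 J/(kg·K)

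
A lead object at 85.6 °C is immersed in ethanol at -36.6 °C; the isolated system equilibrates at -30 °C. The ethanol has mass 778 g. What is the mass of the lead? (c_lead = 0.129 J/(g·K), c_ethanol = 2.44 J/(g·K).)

m ≈ 840 g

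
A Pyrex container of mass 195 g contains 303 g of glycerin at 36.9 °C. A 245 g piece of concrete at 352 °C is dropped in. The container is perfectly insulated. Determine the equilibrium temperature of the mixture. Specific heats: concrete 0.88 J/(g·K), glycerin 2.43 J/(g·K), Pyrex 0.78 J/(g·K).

T_f ≈ 98.4 °C

With ΣQ=0 the equilibrium temperature is the m·c-weighted mean:
T_f = (215.6×352 + 736.29×36.9 + 152.1×36.9) / (215.6 + 736.29 + 152.1)
    = 108673 / 1104 ≈ 98.44 °C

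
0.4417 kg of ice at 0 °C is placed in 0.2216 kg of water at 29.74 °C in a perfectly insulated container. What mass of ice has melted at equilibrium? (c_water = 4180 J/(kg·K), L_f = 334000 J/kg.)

Heat available from the water dropping to 0 °C: 0.2216·4180·29.74 = 27548 J.
To melt every bit of ice: 0.4417·334000 = 147528 J.
That's not enough to melt it all — equilibrium is at 0 °C with ice remaining.
Mass melted = 27548/334000 ≈ 0.08248 kg.

m_melted ≈ 0.0825 kg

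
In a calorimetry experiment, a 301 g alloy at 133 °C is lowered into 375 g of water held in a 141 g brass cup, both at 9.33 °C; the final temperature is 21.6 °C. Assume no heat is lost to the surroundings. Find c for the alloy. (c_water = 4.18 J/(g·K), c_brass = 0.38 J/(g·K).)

c ≈ 0.593 J/(g·K)

Setting the total heat transfer to zero:
301·c·(21.6 − 133) + 375·4.18·(21.6 − 9.33) + 141·0.38·(21.6 − 9.33) = 0
-33531 c = -19891
c = -19891/-33531 ≈ 0.5932 J/(g·K)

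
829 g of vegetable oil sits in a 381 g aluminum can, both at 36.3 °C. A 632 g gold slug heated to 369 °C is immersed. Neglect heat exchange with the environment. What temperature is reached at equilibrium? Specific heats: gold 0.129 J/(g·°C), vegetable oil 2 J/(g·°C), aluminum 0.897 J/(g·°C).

T_f ≈ 49.3 °C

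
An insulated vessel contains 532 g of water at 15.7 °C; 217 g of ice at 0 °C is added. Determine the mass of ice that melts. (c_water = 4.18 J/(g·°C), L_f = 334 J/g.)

m_melted ≈ 105 g

Cooling the water to 0 °C releases 532·4.18·15.7 = 34913 J.
Melting all 217 g of ice would need 217·334 = 72478 J.
That's not enough to melt it all — equilibrium is at 0 °C with ice remaining.
m_melt = 34913 / L_f = 104.5 g.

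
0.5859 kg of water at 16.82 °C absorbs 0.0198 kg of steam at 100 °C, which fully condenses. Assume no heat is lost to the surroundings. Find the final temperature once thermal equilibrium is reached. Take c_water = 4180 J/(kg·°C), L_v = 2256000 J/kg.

T_f ≈ 37.2 °C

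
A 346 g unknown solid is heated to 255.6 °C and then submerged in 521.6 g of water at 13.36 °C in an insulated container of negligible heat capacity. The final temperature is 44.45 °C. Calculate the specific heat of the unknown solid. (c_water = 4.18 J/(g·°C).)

Heat lost by the unknown solid = heat gained by the water:
346×c×(255.6 − 44.45) = 521.6×4.18×(44.45 − 13.36)
73058 c = 67785  ⇒  c ≈ 0.9278 J/(g·°C)

c ≈ 0.928 J/(g·°C)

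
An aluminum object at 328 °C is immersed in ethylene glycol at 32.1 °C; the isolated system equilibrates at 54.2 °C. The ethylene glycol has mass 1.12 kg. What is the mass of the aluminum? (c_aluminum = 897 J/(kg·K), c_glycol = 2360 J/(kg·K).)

m ≈ 0.238 kg

|Q_aluminum| = |Q_glycol|:
m×897×(328 − 54.2) = 1.12×2360×(54.2 − 32.1)
245599 m = 58415  ⇒  m ≈ 0.2378 kg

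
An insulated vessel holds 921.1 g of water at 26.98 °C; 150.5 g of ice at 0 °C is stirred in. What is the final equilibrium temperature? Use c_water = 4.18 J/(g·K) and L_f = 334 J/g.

Setting the total heat transfer to zero:
fusion: m_ice L_f = 150.5·334 = 50267
  meltwater 0→T: 150.5·4.18·T = 629.09 T
  water: 3850.2(T − 26.98)
4479.3 T = 103878 − 50267 = 53611
T ≈ 11.97 °C (positive, so assuming full melt was valid).

T_f ≈ 12.0 °C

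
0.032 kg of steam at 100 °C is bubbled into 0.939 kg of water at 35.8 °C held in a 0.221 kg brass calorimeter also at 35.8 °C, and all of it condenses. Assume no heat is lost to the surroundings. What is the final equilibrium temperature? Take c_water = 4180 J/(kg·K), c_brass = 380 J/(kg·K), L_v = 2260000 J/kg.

Energy conservation, ΣQ = 0:
condense steam: −0.032×2260000 = −72320; condensed water 100 °C→T: 133.76(T − 100); original water: 3925(T − 35.8); brass cup: 0.221×380×(T − 35.8) = 83.98(T − 35.8)
4142.8 T = 72320 + 13376 + 143522 = 229218
T ≈ 55.33 °C, under the boiling point, so the assumption holds.

T_f ≈ 55.3 °C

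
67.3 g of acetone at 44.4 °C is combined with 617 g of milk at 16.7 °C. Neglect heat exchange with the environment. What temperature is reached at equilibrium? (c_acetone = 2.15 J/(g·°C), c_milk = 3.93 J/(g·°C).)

T_f is the heat-capacity-weighted average of the initial temperatures:
T_f = (144.69×44.4 + 2424.8×16.7) / (144.69 + 2424.8)
    = 46919 / 2569.5 ≈ 18.26 °C

T_f ≈ 18.3 °C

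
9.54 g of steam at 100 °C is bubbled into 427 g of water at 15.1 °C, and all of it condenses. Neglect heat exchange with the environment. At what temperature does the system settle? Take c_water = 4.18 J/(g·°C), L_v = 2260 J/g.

T_f ≈ 28.8 °C

Taking heat into each body as positive, Σ m c ΔT = 0:
steam→water at 100 °C releases m L_v = 9.54×2260 = 21560; condensed water 100 °C→T: 39.88(T − 100); water warms: 427×4.18×(T − 15.1) = 1784.9(T − 15.1)
1824.7 T = 21560 + 3987.7 + 26951 = 52500
T ≈ 28.77 °C (< 100 °C, so full condensation is consistent).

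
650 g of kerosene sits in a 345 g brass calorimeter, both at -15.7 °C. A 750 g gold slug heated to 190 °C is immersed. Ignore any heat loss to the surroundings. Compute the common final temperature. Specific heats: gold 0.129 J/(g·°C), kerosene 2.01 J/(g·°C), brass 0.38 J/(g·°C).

T_f ≈ -2.7 °C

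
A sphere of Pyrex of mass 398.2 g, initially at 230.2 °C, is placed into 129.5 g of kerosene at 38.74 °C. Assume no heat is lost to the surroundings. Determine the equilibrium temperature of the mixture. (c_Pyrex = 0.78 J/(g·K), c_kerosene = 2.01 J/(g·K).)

T_f is the heat-capacity-weighted average of the initial temperatures:
T_f = (310.6×230.2 + 260.29×38.74) / (310.6 + 260.29)
    = 81583 / 570.89 ≈ 142.90 °C

T_f ≈ 142.9 °C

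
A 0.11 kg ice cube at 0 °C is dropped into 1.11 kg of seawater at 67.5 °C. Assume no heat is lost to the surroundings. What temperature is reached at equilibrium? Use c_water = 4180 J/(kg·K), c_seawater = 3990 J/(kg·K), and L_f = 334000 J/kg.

Sum of m c ΔT and latent-heat terms is zero:
fusion: m_ice L_f = 0.11·334000 = 36740
  meltwater 0→T: 0.11·4180·T = 459.8 T
  seawater cools: 1.11·3990·(T − 67.5) = 4428.9(T − 67.5)
4888.7 T = 298951 − 36740 = 262211
T ≈ 53.64 °C (positive, so assuming full melt was valid).

T_f ≈ 53.6 °C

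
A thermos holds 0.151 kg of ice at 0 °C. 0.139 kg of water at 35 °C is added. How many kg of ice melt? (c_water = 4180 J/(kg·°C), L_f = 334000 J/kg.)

Heat available from the water dropping to 0 °C: 0.139×4180×35 = 20336 J.
To melt every bit of ice: 0.151×334000 = 50434 J.
20336 J < 50434 J, so only part of the ice melts and the system sits at 0 °C.
m_melt = 20336 / L_f = 0.06089 kg.

m_melted ≈ 0.0609 kg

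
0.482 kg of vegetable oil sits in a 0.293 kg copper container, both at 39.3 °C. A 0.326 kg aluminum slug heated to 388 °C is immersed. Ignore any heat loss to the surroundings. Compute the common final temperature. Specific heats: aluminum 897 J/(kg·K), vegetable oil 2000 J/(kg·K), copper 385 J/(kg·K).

T_f ≈ 113.8 °C

Conservation of energy gives ΣQ = 0:
0.326*897*(T − 388) + 0.482*2000*(T − 39.3) + 0.293*385*(T − 39.3) = 0
1369.2 T = 155778
T = 155778/1369.2 ≈ 113.77 °C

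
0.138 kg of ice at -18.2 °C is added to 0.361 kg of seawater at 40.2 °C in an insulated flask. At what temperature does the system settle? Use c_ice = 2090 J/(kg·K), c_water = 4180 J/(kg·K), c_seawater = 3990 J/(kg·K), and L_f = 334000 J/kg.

T_f ≈ 3.3 °C

Net heat exchanged in the isolated system is zero:
ice -18.2→0 °C: 0.138×2090×18.2 = 5249.2; fusion: m_ice L_f = 0.138×334000 = 46092; warm the meltwater: 576.84 T; seawater cools: 0.361×3990×(T − 40.2) = 1440.4(T − 40.2)
2017.2 T = 57904 − 51341 = 6562.4
T ≈ 3.25 °C — above 0 °C, consistent with complete melting.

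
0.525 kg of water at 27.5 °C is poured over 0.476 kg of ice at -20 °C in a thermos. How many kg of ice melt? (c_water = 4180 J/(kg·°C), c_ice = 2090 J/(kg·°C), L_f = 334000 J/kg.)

m_melted ≈ 0.121 kg

Cooling the water to 0 °C releases 0.525·4180·27.5 = 60349 J.
Warming the ice to 0 °C takes 0.476·2090·20 = 19897 J, leaving 40452 J for melting.
Melting all 0.476 kg of ice would need 0.476·334000 = 158984 J.
Since 40452 < 158984 J, not all the ice melts; equilibrium is at 0 °C.
Mass melted = 40452/334000 ≈ 0.1211 kg.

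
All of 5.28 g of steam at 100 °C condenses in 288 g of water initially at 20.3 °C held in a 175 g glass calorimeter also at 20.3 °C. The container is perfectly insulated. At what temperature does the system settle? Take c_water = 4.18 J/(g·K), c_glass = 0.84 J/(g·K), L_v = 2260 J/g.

T_f ≈ 30.3 °C

Heat gained plus heat lost sum to zero:
condense steam: −5.28×2260 = −11933
  condensed water 100 °C→T: 22.07(T − 100)
  original water: 1203.8(T − 20.3)
  cup: 147(T − 20.3)
1372.9 T = 11933 + 2207 + 27422 = 41562
T ≈ 30.27 °C — below 100 °C, confirming all the steam condensed.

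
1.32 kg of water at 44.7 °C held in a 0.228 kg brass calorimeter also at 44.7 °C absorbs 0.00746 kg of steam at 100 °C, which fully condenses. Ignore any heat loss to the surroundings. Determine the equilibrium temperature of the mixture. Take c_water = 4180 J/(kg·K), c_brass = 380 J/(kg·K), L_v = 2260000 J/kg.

T_f ≈ 48.0 °C

Sum of m c ΔT and latent-heat terms is zero:
steam→water at 100 °C releases m L_v = 0.00746×2260000 = 16860
  condensate cools 100→T: 0.00746×4180×(T − 100) = 31.18(T − 100)
  water warms: 1.32×4180×(T − 44.7) = 5517.6(T − 44.7)
  brass cup: 0.228×380×(T − 44.7) = 86.64(T − 44.7)
5635.4 T = 16860 + 3118.3 + 250510 = 270487
T ≈ 48.00 °C — below 100 °C, confirming all the steam condensed.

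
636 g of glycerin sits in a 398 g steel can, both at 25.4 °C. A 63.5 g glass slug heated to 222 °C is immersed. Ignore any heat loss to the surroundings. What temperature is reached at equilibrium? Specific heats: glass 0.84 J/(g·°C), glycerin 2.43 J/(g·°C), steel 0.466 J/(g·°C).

T_f ≈ 31.3 °C

Net heat exchanged in the isolated system is zero:
63.5*0.84*(T − 222) + 636*2.43*(T − 25.4) + 398*0.466*(T − 25.4) = 0
53.34(T − 222) + 1545.5(T − 25.4) + 185.47(T − 25.4) = 0
1784.3 T = 55808
T = 55808/1784.3 ≈ 31.28 °C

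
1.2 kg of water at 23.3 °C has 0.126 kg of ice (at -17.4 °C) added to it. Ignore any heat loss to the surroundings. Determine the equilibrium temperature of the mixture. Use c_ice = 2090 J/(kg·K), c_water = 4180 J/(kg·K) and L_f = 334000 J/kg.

T_f ≈ 12.7 °C

Net heat exchanged in the isolated system is zero:
warm ice to 0 °C: 0.126·2090·(0 − (-17.4)) = 4582.1; melt ice: 0.126·334000 = 42084; warm the meltwater: 526.68 T; water cools: 1.2·4180·(T − 23.3) = 5016(T − 23.3)
5542.7 T = 116873 − 46666 = 70207
T ≈ 12.67 °C. Since T > 0 °C, the all-ice-melts assumption holds.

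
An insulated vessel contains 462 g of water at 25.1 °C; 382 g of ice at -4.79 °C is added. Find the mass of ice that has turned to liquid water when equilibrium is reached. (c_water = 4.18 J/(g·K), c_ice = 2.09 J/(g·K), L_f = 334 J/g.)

Water can give up m c ΔT = 462×4.18×25.1 = 48472 J before reaching 0 °C.
Warming the ice to 0 °C takes 382×2.09×4.79 = 3824.2 J, leaving 44648 J for melting.
To melt every bit of ice: 382×334 = 127588 J.
Since 44648 < 127588 J, not all the ice melts; equilibrium is at 0 °C.
m_melted×334 = 44648  ⇒  m_melted ≈ 133.7 g.

m_melted ≈ 134 g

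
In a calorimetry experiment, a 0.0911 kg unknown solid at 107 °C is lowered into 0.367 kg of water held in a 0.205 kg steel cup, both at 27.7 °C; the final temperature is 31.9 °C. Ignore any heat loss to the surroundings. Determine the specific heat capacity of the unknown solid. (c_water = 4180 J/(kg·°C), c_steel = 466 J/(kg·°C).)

Net heat exchanged in the isolated system is zero:
0.0911·c·(31.9 − 107) + 0.367·4180·(31.9 − 27.7) + 0.205·466·(31.9 − 27.7) = 0
-6.842 c = -6844.3
c = -6844.3/-6.842 ≈ 1000 J/(kg·°C)

c ≈ 1000 J/(kg·°C)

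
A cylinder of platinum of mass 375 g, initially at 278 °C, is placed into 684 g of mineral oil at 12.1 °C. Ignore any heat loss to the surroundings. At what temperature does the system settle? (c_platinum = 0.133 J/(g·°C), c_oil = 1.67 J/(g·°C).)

T_f ≈ 23.2 °C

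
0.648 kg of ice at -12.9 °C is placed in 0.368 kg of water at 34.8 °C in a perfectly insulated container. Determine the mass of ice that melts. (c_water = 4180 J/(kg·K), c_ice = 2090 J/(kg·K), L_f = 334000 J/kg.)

Water can give up m c ΔT = 0.368·4180·34.8 = 53531 J before reaching 0 °C.
Of that, 0.648·2090·12.9 = 17471 J goes to bring the ice to 0 °C, leaving 36060 J.
Fully melting the ice requires m_ice L_f = 0.648·334000 = 216432 J.
Since 36060 < 216432 J, not all the ice melts; equilibrium is at 0 °C.
m_melted·334000 = 36060  ⇒  m_melted ≈ 0.108 kg.

m_melted ≈ 0.108 kg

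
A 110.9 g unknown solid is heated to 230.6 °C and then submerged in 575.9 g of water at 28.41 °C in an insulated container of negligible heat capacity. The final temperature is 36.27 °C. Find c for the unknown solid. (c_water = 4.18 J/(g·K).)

Conservation of energy gives ΣQ = 0:
110.9×c×(36.27 − 230.6) + 575.9×4.18×(36.27 − 28.41) = 0
-21551 c = -18921
c = -18921/-21551 ≈ 0.878 J/(g·K)

c ≈ 0.878 J/(g·K)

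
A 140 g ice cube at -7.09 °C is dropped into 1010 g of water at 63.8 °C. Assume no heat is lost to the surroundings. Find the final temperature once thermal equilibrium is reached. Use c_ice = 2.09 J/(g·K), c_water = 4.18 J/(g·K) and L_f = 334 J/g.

Net heat exchanged in the isolated system is zero:
ice -7.09→0 °C: 140×2.09×7.09 = 2074.5
  fusion: m_ice L_f = 140×334 = 46760
  meltwater 0→T: 140×4.18×T = 585.2 T
  water cools: 1010×4.18×(T − 63.8) = 4221.8(T − 63.8)
4807 T = 269351 − 48835 = 220516
T ≈ 45.87 °C (positive, so assuming full melt was valid).

T_f ≈ 45.9 °C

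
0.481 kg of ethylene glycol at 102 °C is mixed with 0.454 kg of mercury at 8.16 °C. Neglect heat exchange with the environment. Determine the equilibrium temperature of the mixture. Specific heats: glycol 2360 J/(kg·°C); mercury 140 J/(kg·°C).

T_f ≈ 97.0 °C

Taking heat into each body as positive, Σ m c ΔT = 0:
0.481×2360×(T − 102) + 0.454×140×(T − 8.16) = 0
1135.2(T − 102) + 63.56(T − 8.16) = 0
(1135.2 + 63.56) T = 1135.2×102 + 63.56×8.16
T = 116305 / 1198.7 = 97 °C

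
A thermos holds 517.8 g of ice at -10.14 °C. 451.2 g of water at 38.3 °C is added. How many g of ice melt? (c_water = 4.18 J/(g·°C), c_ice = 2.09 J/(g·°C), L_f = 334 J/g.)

m_melted ≈ 183 g

Cooling the water to 0 °C releases 451.2×4.18×38.3 = 72234 J.
Warming the ice to 0 °C takes 517.8×2.09×10.14 = 10974 J, leaving 61261 J for melting.
Fully melting the ice requires m_ice L_f = 517.8×334 = 172945 J.
Since 61261 < 172945 J, not all the ice melts; equilibrium is at 0 °C.
Mass melted = 61261/334 ≈ 183.4 g.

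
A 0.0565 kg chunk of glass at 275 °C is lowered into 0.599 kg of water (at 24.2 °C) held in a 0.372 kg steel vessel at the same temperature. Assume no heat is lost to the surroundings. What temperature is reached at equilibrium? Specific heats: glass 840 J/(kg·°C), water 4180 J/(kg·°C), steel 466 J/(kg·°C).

T_f ≈ 28.6 °C

Setting the total heat transfer to zero:
0.0565×840×(T − 275) + 0.599×4180×(T − 24.2) + 0.372×466×(T − 24.2) = 0
(47.46 + 2503.8 + 173.35) T = 47.46×275 + 2503.8×24.2 + 173.35×24.2
T = 77839/2724.6 ≈ 28.57 °C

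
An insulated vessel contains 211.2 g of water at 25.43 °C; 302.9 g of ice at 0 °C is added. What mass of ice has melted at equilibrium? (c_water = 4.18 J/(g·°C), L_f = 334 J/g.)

m_melted ≈ 67.2 g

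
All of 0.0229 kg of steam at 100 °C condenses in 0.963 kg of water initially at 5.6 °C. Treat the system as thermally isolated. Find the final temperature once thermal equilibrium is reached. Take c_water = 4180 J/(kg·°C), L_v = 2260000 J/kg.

T_f ≈ 20.4 °C

Heat gained plus heat lost sum to zero:
steam→water at 100 °C releases m L_v = 0.0229·2260000 = 51754
  condensate cools 100→T: 0.0229·4180·(T − 100) = 95.72(T − 100)
  water warms: 0.963·4180·(T − 5.6) = 4025.3(T − 5.6)
4121.1 T = 51754 + 9572.2 + 22542 = 83868
T ≈ 20.35 °C — below 100 °C, confirming all the steam condensed.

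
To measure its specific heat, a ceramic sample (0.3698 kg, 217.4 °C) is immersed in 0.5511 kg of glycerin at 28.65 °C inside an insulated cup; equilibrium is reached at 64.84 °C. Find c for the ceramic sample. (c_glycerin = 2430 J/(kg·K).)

c ≈ 859 J/(kg·K)

Heat lost by the ceramic sample = heat gained by the glycerin:
0.3698·c·(217.4 − 64.84) = 0.5511·2430·(64.84 − 28.65)
56.42 c = 48465  ⇒  c ≈ 859 J/(kg·K)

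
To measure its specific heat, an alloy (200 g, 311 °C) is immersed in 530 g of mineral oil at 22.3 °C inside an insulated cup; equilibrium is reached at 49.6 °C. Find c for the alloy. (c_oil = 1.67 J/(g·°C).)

c ≈ 0.462 J/(g·°C)

Conservation of energy gives ΣQ = 0:
200·c·(49.6 − 311) + 530·1.67·(49.6 − 22.3) = 0
-52280 c = -24163
c = -24163/-52280 ≈ 0.4622 J/(g·°C)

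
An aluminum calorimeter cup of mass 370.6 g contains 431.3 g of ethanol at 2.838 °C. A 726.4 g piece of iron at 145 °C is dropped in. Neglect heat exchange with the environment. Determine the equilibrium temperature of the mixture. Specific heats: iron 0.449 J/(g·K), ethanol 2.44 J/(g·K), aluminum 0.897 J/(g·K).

T_f ≈ 29.9 °C

T_f is the heat-capacity-weighted average of the initial temperatures:
T_f = (326.15×145 + 1052.4×2.838 + 332.43×2.838) / (326.15 + 1052.4 + 332.43)
    = 51222 / 1711 ≈ 29.94 °C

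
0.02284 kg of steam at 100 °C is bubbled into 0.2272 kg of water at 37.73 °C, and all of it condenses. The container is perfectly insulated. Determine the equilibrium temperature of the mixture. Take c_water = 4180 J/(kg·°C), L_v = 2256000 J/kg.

T_f ≈ 92.7 °C

Sum of m c ΔT and latent-heat terms is zero:
steam→water at 100 °C releases m L_v = 0.02284×2256000 = 51527
  condensed water 100 °C→T: 95.47(T − 100)
  original water: 949.7(T − 37.73)
1045.2 T = 51527 + 9547.1 + 35832 = 96906
T ≈ 92.72 °C — below 100 °C, confirming all the steam condensed.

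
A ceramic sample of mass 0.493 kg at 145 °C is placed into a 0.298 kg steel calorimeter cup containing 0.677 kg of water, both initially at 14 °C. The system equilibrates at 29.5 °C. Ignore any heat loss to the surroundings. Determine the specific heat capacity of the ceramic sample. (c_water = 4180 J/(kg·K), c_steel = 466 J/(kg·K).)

Conservation of energy gives ΣQ = 0:
0.493×c×(29.5 − 145) + 0.677×4180×(29.5 − 14) + 0.298×466×(29.5 − 14) = 0
-56.94 c = -46015
c = -46015/-56.94 ≈ 808.1 J/(kg·K)

c ≈ 808 J/(kg·K)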